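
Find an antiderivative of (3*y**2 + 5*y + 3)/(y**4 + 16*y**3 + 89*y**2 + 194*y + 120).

log(y + 1)/60 - 31*log(y + 4)/6 + 53*log(y + 5)/4 - 81*log(y + 6)/10 + C

Factor the denominator: (y + 1)*(y + 4)*(y + 5)*(y + 6).
Partial-fraction decomposition: -81/(10*(y + 6)) + 53/(4*(y + 5)) - 31/(6*(y + 4)) + 1/(60*(y + 1)).
Integrate each term: A/(y−a) contributes A·log|y−a|.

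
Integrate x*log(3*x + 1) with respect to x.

Use integration by parts with u = log(3*x + 1), dv = x dx.
Then du = 3/(3*x + 1) dx and v = x**2/2.

x**2*log(3*x + 1)/2 - x**2/4 + x/6 - log(3*x + 1)/18 + C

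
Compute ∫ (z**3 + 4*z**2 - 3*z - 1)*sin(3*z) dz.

-z**3*cos(3*z)/3 + z**2*sin(3*z)/3 - 4*z**2*cos(3*z)/3 + 8*z*sin(3*z)/9 + 11*z*cos(3*z)/9 - 11*sin(3*z)/27 + 17*cos(3*z)/27 + C

Use integration by parts with u = z**3 + 4*z**2 - 3*z - 1, dv = sin(3*z) dz, so v = -cos(3*z)/3.
Apply parts 3 times (tabular method): alternate signs, differentiate u down to 0, integrate dv up.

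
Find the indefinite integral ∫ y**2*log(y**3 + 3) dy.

Let u = y**3 + 3, so du = (3*y**2) dy.
The integral becomes (1/3)·∫ log(u) du; integrate by parts with u′=log(u), dv′=du.

y**3*log(y**3 + 3)/3 - y**3/3 + log(y**3 + 3) + C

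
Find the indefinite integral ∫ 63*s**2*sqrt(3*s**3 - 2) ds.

Let u = 3*s**3 - 2, so du = (9*s**2) ds.
Rewriting, the integral becomes 7·∫ √u du = 7·(2/3)u^(3/2).
Substituting back, u = 3*s**3 - 2.

14*(3*s**3 - 2)**(3/2)/3 + C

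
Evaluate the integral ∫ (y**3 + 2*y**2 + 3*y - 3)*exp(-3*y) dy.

Use integration by parts with u = y**3 + 2*y**2 + 3*y - 3, dv = exp(-3*y) dy, so v = -exp(-3*y)/3.
Apply parts 3 times (tabular method): alternate signs, differentiate u down to 0, integrate dv up.

(-3*y**3 - 9*y**2 - 15*y + 4)*exp(-3*y)/9 + C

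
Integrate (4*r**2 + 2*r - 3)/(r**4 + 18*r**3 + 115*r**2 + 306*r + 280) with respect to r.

3*log(r + 2)/10 - 53*log(r + 4)/6 + 29*log(r + 5)/2 - 179*log(r + 7)/30 + C

Factor the denominator: (r + 2)*(r + 4)*(r + 5)*(r + 7).
Partial-fraction decomposition: -179/(30*(r + 7)) + 29/(2*(r + 5)) - 53/(6*(r + 4)) + 3/(10*(r + 2)).
Integrate each term: A/(r−a) contributes A·log|r−a|.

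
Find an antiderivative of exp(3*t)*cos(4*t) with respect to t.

Let I denote the integral. Integrate by parts with u = cos(4*t), dv = exp(3*t) dt, so v = exp(3*t)/3: I = exp(3*t)*cos(4*t)/3 + (4/3)·∫ exp(3*t)*sin(4*t) dt.
Apply parts again with u = sin(4*t), dv = exp(3*t) dt: ∫ exp(3*t)*sin(4*t) dt = exp(3*t)*sin(4*t)/3 − (4/3)·I. Substituting back brings back I: I = 4*exp(3*t)*sin(4*t)/9 + exp(3*t)*cos(4*t)/3 − (16/9)·I.
Solving for I: (1 + 16/9)·I equals the remaining terms, so I = (9/25)·(4*exp(3*t)*sin(4*t)/9 + exp(3*t)*cos(4*t)/3).

4*exp(3*t)*sin(4*t)/25 + 3*exp(3*t)*cos(4*t)/25 + C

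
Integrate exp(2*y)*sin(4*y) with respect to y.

Let I denote the integral. Integrate by parts with u = sin(4*y), dv = exp(2*y) dy, so v = exp(2*y)/2: I = exp(2*y)*sin(4*y)/2 − 2·∫ exp(2*y)*cos(4*y) dy.
Apply parts again with u = cos(4*y), dv = exp(2*y) dy: ∫ exp(2*y)*cos(4*y) dy = exp(2*y)*cos(4*y)/2 + 2·I. Substituting back brings back I: I = exp(2*y)*sin(4*y)/2 - exp(2*y)*cos(4*y) − 4·I.
Solving for I: (1 + 4)·I equals the remaining terms, so I = (1/5)·(exp(2*y)*sin(4*y)/2 - exp(2*y)*cos(4*y)).

exp(2*y)*sin(4*y)/10 - exp(2*y)*cos(4*y)/5 + C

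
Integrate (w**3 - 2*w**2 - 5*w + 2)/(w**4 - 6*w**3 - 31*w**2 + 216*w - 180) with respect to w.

Factor the denominator: (w - 6)*(w - 5)*(w - 1)*(w + 6).
Partial-fraction decomposition: 64/(231*(w + 6)) - 1/(35*(w - 1)) - 13/(11*(w - 5)) + 29/(15*(w - 6)).
Integrate each term: A/(w−a) contributes A·log|w−a|.

29*log(w - 6)/15 - 13*log(w - 5)/11 - log(w - 1)/35 + 64*log(w + 6)/231 + C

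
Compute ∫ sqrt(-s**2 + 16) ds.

s*sqrt(-s**2 + 16)/2 + 8*asin(s/4) + C

Substitute s = 4·sin(θ), so ds = 4·cos(θ) dθ and the radical becomes sqrt(-s**2 + 16) = 4·cos(θ) by the Pythagorean identity.
Integrate the resulting trig expression in θ, then back-substitute θ = asin(s/4), sin(θ) = s/4, cos(θ) = sqrt(-s**2 + 16)/4 (absorbing any constant into C).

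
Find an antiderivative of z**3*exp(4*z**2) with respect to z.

Let u = z², du = 2z dz; rewrite as (1/2)∫ u^1·exp(4u) du.
Now integrate by parts 1 time.

(4*z**2 - 1)*exp(4*z**2)/32 + C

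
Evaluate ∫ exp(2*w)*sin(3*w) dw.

Let I denote the integral. Integrate by parts with u = sin(3*w), dv = exp(2*w) dw, so v = exp(2*w)/2: I = exp(2*w)*sin(3*w)/2 − (3/2)·∫ exp(2*w)*cos(3*w) dw.
Apply parts again with u = cos(3*w), dv = exp(2*w) dw: ∫ exp(2*w)*cos(3*w) dw = exp(2*w)*cos(3*w)/2 + (3/2)·I. Substituting back brings back I: I = exp(2*w)*sin(3*w)/2 - 3*exp(2*w)*cos(3*w)/4 − (9/4)·I.
Solving for I: (1 + 9/4)·I equals the remaining terms, so I = (4/13)·(exp(2*w)*sin(3*w)/2 - 3*exp(2*w)*cos(3*w)/4).

2*exp(2*w)*sin(3*w)/13 - 3*exp(2*w)*cos(3*w)/13 + C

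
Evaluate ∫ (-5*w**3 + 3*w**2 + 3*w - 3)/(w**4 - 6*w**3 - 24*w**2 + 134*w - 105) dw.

-775*log(w - 7)/144 + 51*log(w - 3)/32 - log(w - 1)/36 - 341*log(w + 5)/288 + C

Factor the denominator: (w - 7)*(w - 3)*(w - 1)*(w + 5).
Partial-fraction decomposition: -341/(288*(w + 5)) - 1/(36*(w - 1)) + 51/(32*(w - 3)) - 775/(144*(w - 7)).
Integrate each term: A/(w−a) contributes A·log|w−a|.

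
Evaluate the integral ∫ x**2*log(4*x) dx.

x**3*(log(x) + 2*log(2))/3 - x**3/9 + C

Use integration by parts with u = log(4*x), dv = x**2 dx.
Then du = 1/x dx and v = x**3/3.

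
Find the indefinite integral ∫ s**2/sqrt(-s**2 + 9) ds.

Substitute s = 3·sin(θ), so ds = 3·cos(θ) dθ and the radical becomes sqrt(-s**2 + 9) = 3·cos(θ) by the Pythagorean identity.
Integrate the resulting trig expression in θ, then back-substitute θ = asin(s/3), sin(θ) = s/3, cos(θ) = sqrt(-s**2 + 9)/3 (absorbing any constant into C).

-s*sqrt(-s**2 + 9)/2 + 9*asin(s/3)/2 + C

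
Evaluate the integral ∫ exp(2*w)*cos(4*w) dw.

exp(2*w)*sin(4*w)/5 + exp(2*w)*cos(4*w)/10 + C

Let I denote the integral. Integrate by parts with u = cos(4*w), dv = exp(2*w) dw, so v = exp(2*w)/2: I = exp(2*w)*cos(4*w)/2 + 2·∫ exp(2*w)*sin(4*w) dw.
Apply parts again with u = sin(4*w), dv = exp(2*w) dw: ∫ exp(2*w)*sin(4*w) dw = exp(2*w)*sin(4*w)/2 − 2·I. Substituting back brings back I: I = exp(2*w)*sin(4*w) + exp(2*w)*cos(4*w)/2 − 4·I.
Solving for I: (1 + 4)·I equals the remaining terms, so I = (1/5)·(exp(2*w)*sin(4*w) + exp(2*w)*cos(4*w)/2).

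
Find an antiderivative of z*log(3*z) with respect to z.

z**2*(log(z) + log(3))/2 - z**2/4 + C

Use integration by parts with u = log(3*z), dv = z dz.
Then du = 1/z dz and v = z**2/2.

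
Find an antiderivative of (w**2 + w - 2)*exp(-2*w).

Use integration by parts with u = w**2 + w - 2, dv = exp(-2*w) dw, so v = -exp(-2*w)/2.
Apply parts 2 times (tabular method): alternate signs, differentiate u down to 0, integrate dv up.

(-w**2 - 2*w + 1)*exp(-2*w)/2 + C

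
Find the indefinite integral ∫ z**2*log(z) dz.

Use integration by parts with u = log(z), dv = z**2 dz.
Then du = 1/z dz and v = z**3/3.

z**3*log(z)/3 - z**3/9 + C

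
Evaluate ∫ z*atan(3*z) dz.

Use integration by parts with u = arctan(3*z), dv = z dz.
Then du = 3/(9*z**2 + 1) dz.

z**2*atan(3*z)/2 - z/6 + atan(3*z)/18 + C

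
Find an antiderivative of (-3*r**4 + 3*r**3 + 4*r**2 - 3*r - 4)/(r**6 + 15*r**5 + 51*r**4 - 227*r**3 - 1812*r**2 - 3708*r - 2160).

-43*log(r - 5)/1584 + log(r + 1)/300 - 283*log(r + 3)/144 + 74*log(r + 4)/9 - 15427*log(r + 6)/2475 + 199/(15*r + 90) + C

Factor the denominator: (r - 5)*(r + 1)*(r + 3)*(r + 4)*(r + 6)**2.
Partial-fraction decomposition: -15427/(2475*(r + 6)) - 199/(15*(r + 6)**2) + 74/(9*(r + 4)) - 283/(144*(r + 3)) + 1/(300*(r + 1)) - 43/(1584*(r - 5)).
Integrate each term; A/(r−a) gives A·log|r−a|; A/(r−a)² gives −A/(r−a).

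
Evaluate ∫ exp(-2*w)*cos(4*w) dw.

Let I denote the integral. Integrate by parts with u = cos(4*w), dv = exp(-2*w) dw, so v = -exp(-2*w)/2: I = -exp(-2*w)*cos(4*w)/2 − 2·∫ exp(-2*w)*sin(4*w) dw.
Apply parts again with u = sin(4*w), dv = exp(-2*w) dw: ∫ exp(-2*w)*sin(4*w) dw = -exp(-2*w)*sin(4*w)/2 + 2·I. Substituting back brings back I: I = exp(-2*w)*sin(4*w) - exp(-2*w)*cos(4*w)/2 − 4·I.
Solving for I: (1 + 4)·I equals the remaining terms, so I = (1/5)·(exp(-2*w)*sin(4*w) - exp(-2*w)*cos(4*w)/2).

exp(-2*w)*sin(4*w)/5 - exp(-2*w)*cos(4*w)/10 + C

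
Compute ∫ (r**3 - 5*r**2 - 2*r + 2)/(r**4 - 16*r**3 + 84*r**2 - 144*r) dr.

-log(r)/72 + 43*log(r - 6)/18 - 11*log(r - 4)/8 - 13/(6*r - 36) + C

Factor the denominator: r*(r - 6)**2*(r - 4).
Partial-fraction decomposition: -11/(8*(r - 4)) + 43/(18*(r - 6)) + 13/(6*(r - 6)**2) - 1/(72*r).
Integrate each term; A/(r−a) gives A·log|r−a|; A/(r−a)² gives −A/(r−a).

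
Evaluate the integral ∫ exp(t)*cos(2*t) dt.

2*exp(t)*sin(2*t)/5 + exp(t)*cos(2*t)/5 + C

Let I denote the integral. Integrate by parts with u = cos(2*t), dv = exp(t) dt, so v = exp(t): I = exp(t)*cos(2*t) + 2·∫ exp(t)*sin(2*t) dt.
Apply parts again with u = sin(2*t), dv = exp(t) dt: ∫ exp(t)*sin(2*t) dt = exp(t)*sin(2*t) − 2·I. Substituting back brings back I: I = 2*exp(t)*sin(2*t) + exp(t)*cos(2*t) − 4·I.
Solving for I: (1 + 4)·I equals the remaining terms, so I = (1/5)·(2*exp(t)*sin(2*t) + exp(t)*cos(2*t)).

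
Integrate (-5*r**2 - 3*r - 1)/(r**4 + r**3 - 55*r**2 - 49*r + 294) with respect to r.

-267*log(r - 7)/700 + 3*log(r - 2)/25 - 37*log(r + 3)/200 + 25*log(r + 7)/56 + C

Factor the denominator: (r - 7)*(r - 2)*(r + 3)*(r + 7).
Partial-fraction decomposition: 25/(56*(r + 7)) - 37/(200*(r + 3)) + 3/(25*(r - 2)) - 267/(700*(r - 7)).
Integrate each term: A/(r−a) contributes A·log|r−a|.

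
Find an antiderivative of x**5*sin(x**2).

-x**4*cos(x**2)/2 + x**2*sin(x**2) + cos(x**2) + C

Let u = x², du = 2x dx; rewrite as (1/2)∫ u^2·sin(1u) du.
Now integrate by parts 2 times.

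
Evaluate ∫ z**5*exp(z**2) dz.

Let u = z², du = 2z dz; rewrite as (1/2)∫ u^2·exp(1u) du.
Now integrate by parts 2 times.

(z**4 - 2*z**2 + 2)*exp(z**2)/2 + C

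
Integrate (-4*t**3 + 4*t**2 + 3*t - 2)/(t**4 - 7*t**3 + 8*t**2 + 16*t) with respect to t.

Factor the denominator: t*(t - 4)**2*(t + 1).
Partial-fraction decomposition: -3/(25*(t + 1)) - 751/(200*(t - 4)) - 91/(10*(t - 4)**2) - 1/(8*t).
Integrate each term; A/(t−a) gives A·log|t−a|; A/(t−a)² gives −A/(t−a).

-log(t)/8 - 751*log(t - 4)/200 - 3*log(t + 1)/25 + 91/(10*t - 40) + C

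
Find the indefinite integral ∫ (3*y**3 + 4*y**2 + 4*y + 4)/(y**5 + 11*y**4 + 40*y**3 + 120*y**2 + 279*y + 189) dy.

Factor the denominator: (y + 1)*(y + 3)*(y + 7)*(y**2 + 9).
Partial-fraction decomposition: (1249*y - 1029)/(5220*(y**2 + 9)) - 857/(1392*(y + 7)) + 53/(144*(y + 3)) + 1/(120*(y + 1)).
Integrate each term; A/(y−a) gives A·log|y−a|; the (By+D)/(y²+p²) term gives a log and an atan.

log(y + 1)/120 + 53*log(y + 3)/144 - 857*log(y + 7)/1392 + 1249*log(y**2 + 9)/10440 - 343*atan(y/3)/5220 + C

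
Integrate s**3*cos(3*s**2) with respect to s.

s**2*sin(3*s**2)/6 + cos(3*s**2)/18 + C

Let u = s², du = 2s ds; rewrite as (1/2)∫ u^1·cos(3u) du.
Now integrate by parts 1 time.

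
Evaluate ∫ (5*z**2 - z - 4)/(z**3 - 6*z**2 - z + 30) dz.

58*log(z - 5)/7 - 19*log(z - 3)/5 + 18*log(z + 2)/35 + C

Factor the denominator: (z - 5)*(z - 3)*(z + 2).
Partial-fraction decomposition: 18/(35*(z + 2)) - 19/(5*(z - 3)) + 58/(7*(z - 5)).
Integrate each term: A/(z−a) contributes A·log|z−a|.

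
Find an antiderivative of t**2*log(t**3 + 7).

t**3*log(t**3 + 7)/3 - t**3/3 + 7*log(t**3 + 7)/3 + C

Let u = t**3 + 7, so du = (3*t**2) dt.
The integral becomes (1/3)·∫ log(u) du; integrate by parts with u′=log(u), dv′=du.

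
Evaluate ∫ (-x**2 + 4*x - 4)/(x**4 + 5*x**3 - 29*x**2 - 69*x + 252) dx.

Factor the denominator: (x - 3)**2*(x + 4)*(x + 7).
Partial-fraction decomposition: 27/(100*(x + 7)) - 12/(49*(x + 4)) - 123/(4900*(x - 3)) - 1/(70*(x - 3)**2).
Integrate each term; A/(x−a) gives A·log|x−a|; A/(x−a)² gives −A/(x−a).

-123*log(x - 3)/4900 - 12*log(x + 4)/49 + 27*log(x + 7)/100 + 1/(70*x - 210) + C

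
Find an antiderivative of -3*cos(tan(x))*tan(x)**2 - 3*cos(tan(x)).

Let u = tan(x), so du = (tan(x)**2 + 1) dx.
Rewriting, the integral becomes -3·∫ cos(u) du = -3·sin(u).
Substituting back, u = tan(x).

-3*sin(tan(x)) + C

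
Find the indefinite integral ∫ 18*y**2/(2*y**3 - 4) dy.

3*log(2*y**3 - 4) + C

Let u = 2*y**3 - 4, so du = (6*y**2) dy.
Rewriting, the integral becomes 3·∫ 1/u du = 3·log(u).
Substituting back, u = 2*y**3 - 4.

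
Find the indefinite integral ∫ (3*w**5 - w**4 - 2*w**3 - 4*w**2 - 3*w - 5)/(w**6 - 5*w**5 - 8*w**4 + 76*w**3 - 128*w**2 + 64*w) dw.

-5*log(w)/64 + 869*log(w - 4)/128 - 731*log(w - 2)/144 + 4*log(w - 1)/5 + 3257*log(w + 4)/5760 + 37/(24*w - 48) + C

Factor the denominator: w*(w - 4)*(w - 2)**2*(w - 1)*(w + 4).
Partial-fraction decomposition: 3257/(5760*(w + 4)) + 4/(5*(w - 1)) - 731/(144*(w - 2)) - 37/(24*(w - 2)**2) + 869/(128*(w - 4)) - 5/(64*w).
Integrate each term; A/(w−a) gives A·log|w−a|; A/(w−a)² gives −A/(w−a).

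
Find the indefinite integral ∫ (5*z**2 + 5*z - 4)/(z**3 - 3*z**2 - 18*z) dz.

Factor the denominator: z*(z - 6)*(z + 3).
Partial-fraction decomposition: 26/(27*(z + 3)) + 103/(27*(z - 6)) + 2/(9*z).
Integrate each term: A/(z−a) contributes A·log|z−a|.

2*log(z)/9 + 103*log(z - 6)/27 + 26*log(z + 3)/27 + C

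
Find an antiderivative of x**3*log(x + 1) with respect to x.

x**4*log(x + 1)/4 - x**4/16 + x**3/12 - x**2/8 + x/4 - log(x + 1)/4 + C

Use integration by parts with u = log(x + 1), dv = x**3 dx.
Then du = 1/(x + 1) dx and v = x**4/4.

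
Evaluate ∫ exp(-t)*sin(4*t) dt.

Let I denote the integral. Integrate by parts with u = sin(4*t), dv = exp(-t) dt, so v = -exp(-t): I = -exp(-t)*sin(4*t) + 4·∫ exp(-t)*cos(4*t) dt.
Apply parts again with u = cos(4*t), dv = exp(-t) dt: ∫ exp(-t)*cos(4*t) dt = -exp(-t)*cos(4*t) − 4·I. Substituting back brings back I: I = -exp(-t)*sin(4*t) - 4*exp(-t)*cos(4*t) − 16·I.
Solving for I: (1 + 16)·I equals the remaining terms, so I = (1/17)·(-exp(-t)*sin(4*t) - 4*exp(-t)*cos(4*t)).

-exp(-t)*sin(4*t)/17 - 4*exp(-t)*cos(4*t)/17 + C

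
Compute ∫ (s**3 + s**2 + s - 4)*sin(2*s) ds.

-s**3*cos(2*s)/2 + 3*s**2*sin(2*s)/4 - s**2*cos(2*s)/2 + s*sin(2*s)/2 + s*cos(2*s)/4 - sin(2*s)/8 + 9*cos(2*s)/4 + C

Use integration by parts with u = s**3 + s**2 + s - 4, dv = sin(2*s) ds, so v = -cos(2*s)/2.
Apply parts 3 times (tabular method): alternate signs, differentiate u down to 0, integrate dv up.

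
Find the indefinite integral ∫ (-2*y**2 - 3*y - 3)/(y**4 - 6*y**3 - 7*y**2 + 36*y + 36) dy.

-31*log(y - 6)/56 + log(y - 3)/2 - log(y + 1)/14 + log(y + 2)/8 + C

Factor the denominator: (y - 6)*(y - 3)*(y + 1)*(y + 2).
Partial-fraction decomposition: 1/(8*(y + 2)) - 1/(14*(y + 1)) + 1/(2*(y - 3)) - 31/(56*(y - 6)).
Integrate each term: A/(y−a) contributes A·log|y−a|.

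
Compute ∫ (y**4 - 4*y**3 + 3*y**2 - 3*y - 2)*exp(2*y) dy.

(2*y**4 - 12*y**3 + 24*y**2 - 30*y + 11)*exp(2*y)/4 + C

Use integration by parts with u = y**4 - 4*y**3 + 3*y**2 - 3*y - 2, dv = exp(2*y) dy, so v = exp(2*y)/2.
Apply parts 4 times (tabular method): alternate signs, differentiate u down to 0, integrate dv up.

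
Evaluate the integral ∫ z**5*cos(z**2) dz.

Let u = z², du = 2z dz; rewrite as (1/2)∫ u^2·cos(1u) du.
Now integrate by parts 2 times.

z**4*sin(z**2)/2 + z**2*cos(z**2) - sin(z**2) + C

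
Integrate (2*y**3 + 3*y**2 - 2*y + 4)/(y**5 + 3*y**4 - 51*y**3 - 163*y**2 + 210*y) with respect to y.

Factor the denominator: y*(y - 7)*(y - 1)*(y + 5)*(y + 6).
Partial-fraction decomposition: -22/(39*(y + 6)) + 161/(360*(y + 5)) - 1/(36*(y - 1)) + 823/(6552*(y - 7)) + 2/(105*y).
Integrate each term: A/(y−a) contributes A·log|y−a|.

2*log(y)/105 + 823*log(y - 7)/6552 - log(y - 1)/36 + 161*log(y + 5)/360 - 22*log(y + 6)/39 + C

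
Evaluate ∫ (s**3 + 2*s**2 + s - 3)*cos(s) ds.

s**3*sin(s) + 2*s**2*sin(s) + 3*s**2*cos(s) - 5*s*sin(s) + 4*s*cos(s) - 7*sin(s) - 5*cos(s) + C

Use integration by parts with u = s**3 + 2*s**2 + s - 3, dv = cos(s) ds, so v = sin(s).
Apply parts 3 times (tabular method): alternate signs, differentiate u down to 0, integrate dv up.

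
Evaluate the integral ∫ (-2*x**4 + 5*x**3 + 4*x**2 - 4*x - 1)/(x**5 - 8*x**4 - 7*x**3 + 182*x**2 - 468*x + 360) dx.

Factor the denominator: (x - 6)*(x - 3)*(x - 2)**2*(x + 5).
Partial-fraction decomposition: -439/(1078*(x + 5)) + 689/(784*(x - 2)) + 15/(28*(x - 2)**2) + 1/(6*(x - 3)) - 1393/(528*(x - 6)).
Integrate each term; A/(x−a) gives A·log|x−a|; A/(x−a)² gives −A/(x−a).

-1393*log(x - 6)/528 + log(x - 3)/6 + 689*log(x - 2)/784 - 439*log(x + 5)/1078 - 15/(28*x - 56) + C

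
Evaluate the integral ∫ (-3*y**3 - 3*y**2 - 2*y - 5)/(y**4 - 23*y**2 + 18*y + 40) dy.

Factor the denominator: (y - 4)*(y - 2)*(y + 1)*(y + 5).
Partial-fraction decomposition: -305/(252*(y + 5)) - 1/(20*(y + 1)) + 15/(14*(y - 2)) - 253/(90*(y - 4)).
Integrate each term: A/(y−a) contributes A·log|y−a|.

-253*log(y - 4)/90 + 15*log(y - 2)/14 - log(y + 1)/20 - 305*log(y + 5)/252 + C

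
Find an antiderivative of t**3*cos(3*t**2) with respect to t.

Let u = t², du = 2t dt; rewrite as (1/2)∫ u^1·cos(3u) du.
Now integrate by parts 1 time.

t**2*sin(3*t**2)/6 + cos(3*t**2)/18 + C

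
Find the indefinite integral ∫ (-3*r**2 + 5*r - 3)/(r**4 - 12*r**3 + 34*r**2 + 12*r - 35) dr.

Factor the denominator: (r - 7)*(r - 5)*(r - 1)*(r + 1).
Partial-fraction decomposition: 11/(96*(r + 1)) - 1/(48*(r - 1)) + 53/(48*(r - 5)) - 115/(96*(r - 7)).
Integrate each term: A/(r−a) contributes A·log|r−a|.

-115*log(r - 7)/96 + 53*log(r - 5)/48 - log(r - 1)/48 + 11*log(r + 1)/96 + C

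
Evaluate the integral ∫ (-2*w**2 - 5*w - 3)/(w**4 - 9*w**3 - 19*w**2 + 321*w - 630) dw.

-17*log(w - 7)/13 + 39*log(w - 5)/22 - log(w - 3)/2 + 5*log(w + 6)/143 + C

Factor the denominator: (w - 7)*(w - 5)*(w - 3)*(w + 6).
Partial-fraction decomposition: 5/(143*(w + 6)) - 1/(2*(w - 3)) + 39/(22*(w - 5)) - 17/(13*(w - 7)).
Integrate each term: A/(w−a) contributes A·log|w−a|.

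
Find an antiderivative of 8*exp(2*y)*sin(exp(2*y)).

Let u = exp(2*y), so du = (2*exp(2*y)) dy.
Rewriting, the integral becomes 4·∫ sin(u) du = 4·-cos(u).
Substituting back, u = exp(2*y).

-4*cos(exp(2*y)) + C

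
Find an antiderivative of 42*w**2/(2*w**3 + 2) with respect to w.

Let u = 2*w**3 + 2, so du = (6*w**2) dw.
Rewriting, the integral becomes 7·∫ 1/u du = 7·log(u).
Substituting back, u = 2*w**3 + 2.

7*log(2*w**3 + 2) + C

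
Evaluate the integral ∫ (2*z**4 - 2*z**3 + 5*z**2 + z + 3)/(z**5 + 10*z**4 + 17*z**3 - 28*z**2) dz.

Factor the denominator: z**2*(z - 1)*(z + 4)*(z + 7).
Partial-fraction decomposition: 5729/(1176*(z + 7)) - 719/(240*(z + 4)) + 9/(40*(z - 1)) - 79/(784*z) - 3/(28*z**2).
Integrate each term; A/(z−a) gives A·log|z−a|; A/(z−a)² gives −A/(z−a).

-79*log(z)/784 + 9*log(z - 1)/40 - 719*log(z + 4)/240 + 5729*log(z + 7)/1176 + 3/(28*z) + C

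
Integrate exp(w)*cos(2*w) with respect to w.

2*exp(w)*sin(2*w)/5 + exp(w)*cos(2*w)/5 + C

Let I denote the integral. Integrate by parts with u = cos(2*w), dv = exp(w) dw, so v = exp(w): I = exp(w)*cos(2*w) + 2·∫ exp(w)*sin(2*w) dw.
Apply parts again with u = sin(2*w), dv = exp(w) dw: ∫ exp(w)*sin(2*w) dw = exp(w)*sin(2*w) − 2·I. Substituting back brings back I: I = 2*exp(w)*sin(2*w) + exp(w)*cos(2*w) − 4·I.
Solving for I: (1 + 4)·I equals the remaining terms, so I = (1/5)·(2*exp(w)*sin(2*w) + exp(w)*cos(2*w)).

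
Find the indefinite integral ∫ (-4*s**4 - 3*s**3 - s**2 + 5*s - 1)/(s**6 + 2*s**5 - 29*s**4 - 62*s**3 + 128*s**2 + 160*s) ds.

Factor the denominator: s*(s - 5)*(s - 2)*(s + 1)*(s + 4)**2.
Partial-fraction decomposition: 5209/(23328*(s + 4)) - 869/(648*(s + 4)**2) + 4/(81*(s + 1)) + 83/(648*(s - 2)) - 1438/(3645*(s - 5)) - 1/(160*s).
Integrate each term; A/(s−a) gives A·log|s−a|; A/(s−a)² gives −A/(s−a).

-log(s)/160 - 1438*log(s - 5)/3645 + 83*log(s - 2)/648 + 4*log(s + 1)/81 + 5209*log(s + 4)/23328 + 869/(648*s + 2592) + C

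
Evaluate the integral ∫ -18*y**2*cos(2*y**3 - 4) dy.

-3*sin(2*y**3 - 4) + C

Let u = 2*y**3 - 4, so du = (6*y**2) dy.
Rewriting, the integral becomes -3·∫ cos(u) du = -3·sin(u).
Substituting back, u = 2*y**3 - 4.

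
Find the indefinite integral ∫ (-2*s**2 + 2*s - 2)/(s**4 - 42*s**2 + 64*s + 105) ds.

Factor the denominator: (s - 5)*(s - 3)*(s + 1)*(s + 7).
Partial-fraction decomposition: 19/(120*(s + 7)) - 1/(24*(s + 1)) + 7/(40*(s - 3)) - 7/(24*(s - 5)).
Integrate each term: A/(s−a) contributes A·log|s−a|.

-7*log(s - 5)/24 + 7*log(s - 3)/40 - log(s + 1)/24 + 19*log(s + 7)/120 + C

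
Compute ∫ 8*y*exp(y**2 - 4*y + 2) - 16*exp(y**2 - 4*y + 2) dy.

4*exp(y**2 - 4*y + 2) + C

Let u = y**2 - 4*y + 2, so du = (2*y - 4) dy.
Rewriting, the integral becomes 4·∫ e^u du = 4·e^u.
Substituting back, u = y**2 - 4*y + 2.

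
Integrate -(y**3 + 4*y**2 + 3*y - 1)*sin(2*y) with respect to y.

Use integration by parts with u = y**3 + 4*y**2 + 3*y - 1, dv = -sin(2*y) dy, so v = cos(2*y)/2.
Apply parts 3 times (tabular method): alternate signs, differentiate u down to 0, integrate dv up.

y**3*cos(2*y)/2 - 3*y**2*sin(2*y)/4 + 2*y**2*cos(2*y) - 2*y*sin(2*y) + 3*y*cos(2*y)/4 - 3*sin(2*y)/8 - 3*cos(2*y)/2 + C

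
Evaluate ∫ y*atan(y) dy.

y**2*atan(y)/2 - y/2 + atan(y)/2 + C

Use integration by parts with u = arctan(y), dv = y dy.
Then du = 1/(y**2 + 1) dy.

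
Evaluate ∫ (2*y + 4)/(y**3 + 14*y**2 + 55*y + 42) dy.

Factor the denominator: (y + 1)*(y + 6)*(y + 7).
Partial-fraction decomposition: -5/(3*(y + 7)) + 8/(5*(y + 6)) + 1/(15*(y + 1)).
Integrate each term: A/(y−a) contributes A·log|y−a|.

log(y + 1)/15 + 8*log(y + 6)/5 - 5*log(y + 7)/3 + C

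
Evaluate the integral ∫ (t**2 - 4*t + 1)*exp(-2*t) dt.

Use integration by parts with u = t**2 - 4*t + 1, dv = exp(-2*t) dt, so v = -exp(-2*t)/2.
Apply parts 2 times (tabular method): alternate signs, differentiate u down to 0, integrate dv up.

(-2*t**2 + 6*t + 1)*exp(-2*t)/4 + C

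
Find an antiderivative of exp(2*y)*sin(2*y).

Let I denote the integral. Integrate by parts with u = sin(2*y), dv = exp(2*y) dy, so v = exp(2*y)/2: I = exp(2*y)*sin(2*y)/2 − ∫ exp(2*y)*cos(2*y) dy.
Apply parts again with u = cos(2*y), dv = exp(2*y) dy: ∫ exp(2*y)*cos(2*y) dy = exp(2*y)*cos(2*y)/2 + I. Substituting back brings back I: I = exp(2*y)*sin(2*y)/2 - exp(2*y)*cos(2*y)/2 − I.
Solving for I: (1 + 1)·I equals the remaining terms, so I = (1/2)·(exp(2*y)*sin(2*y)/2 - exp(2*y)*cos(2*y)/2).

exp(2*y)*sin(2*y)/4 - exp(2*y)*cos(2*y)/4 + C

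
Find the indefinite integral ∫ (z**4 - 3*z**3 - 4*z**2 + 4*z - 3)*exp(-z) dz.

(-z**4 - z**3 + z**2 - 2*z + 1)*exp(-z) + C

Use integration by parts with u = z**4 - 3*z**3 - 4*z**2 + 4*z - 3, dv = exp(-z) dz, so v = -exp(-z).
Apply parts 4 times (tabular method): alternate signs, differentiate u down to 0, integrate dv up.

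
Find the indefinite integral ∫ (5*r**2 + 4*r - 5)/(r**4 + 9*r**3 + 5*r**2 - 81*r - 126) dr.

13*log(r - 3)/75 - 7*log(r + 2)/25 + 7*log(r + 3)/6 - 53*log(r + 7)/50 + C

Factor the denominator: (r - 3)*(r + 2)*(r + 3)*(r + 7).
Partial-fraction decomposition: -53/(50*(r + 7)) + 7/(6*(r + 3)) - 7/(25*(r + 2)) + 13/(75*(r - 3)).
Integrate each term: A/(r−a) contributes A·log|r−a|.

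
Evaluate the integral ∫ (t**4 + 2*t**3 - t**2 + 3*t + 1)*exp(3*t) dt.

Use integration by parts with u = t**4 + 2*t**3 - t**2 + 3*t + 1, dv = exp(3*t) dt, so v = exp(3*t)/3.
Apply parts 4 times (tabular method): alternate signs, differentiate u down to 0, integrate dv up.

(27*t**4 + 18*t**3 - 45*t**2 + 111*t - 10)*exp(3*t)/81 + C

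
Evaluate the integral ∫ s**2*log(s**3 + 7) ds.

s**3*log(s**3 + 7)/3 - s**3/3 + 7*log(s**3 + 7)/3 + C

Let u = s**3 + 7, so du = (3*s**2) ds.
The integral becomes (1/3)·∫ log(u) du; integrate by parts with u′=log(u), dv′=du.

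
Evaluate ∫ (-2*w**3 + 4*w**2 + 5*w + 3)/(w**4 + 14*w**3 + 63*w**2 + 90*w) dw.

log(w)/30 - 13*log(w + 3)/3 + 164*log(w + 5)/5 - 61*log(w + 6)/2 + C

Factor the denominator: w*(w + 3)*(w + 5)*(w + 6).
Partial-fraction decomposition: -61/(2*(w + 6)) + 164/(5*(w + 5)) - 13/(3*(w + 3)) + 1/(30*w).
Integrate each term: A/(w−a) contributes A·log|w−a|.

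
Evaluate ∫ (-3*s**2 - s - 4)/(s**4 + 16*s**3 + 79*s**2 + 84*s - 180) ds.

-4*log(s - 1)/147 + 37*log(s + 5)/3 - 603*log(s + 6)/49 + 106/(7*s + 42) + C

Factor the denominator: (s - 1)*(s + 5)*(s + 6)**2.
Partial-fraction decomposition: -603/(49*(s + 6)) - 106/(7*(s + 6)**2) + 37/(3*(s + 5)) - 4/(147*(s - 1)).
Integrate each term; A/(s−a) gives A·log|s−a|; A/(s−a)² gives −A/(s−a).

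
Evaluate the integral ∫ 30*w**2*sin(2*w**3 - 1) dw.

Let u = 2*w**3 - 1, so du = (6*w**2) dw.
Rewriting, the integral becomes 5·∫ sin(u) du = 5·-cos(u).
Substituting back, u = 2*w**3 - 1.

-5*cos(2*w**3 - 1) + C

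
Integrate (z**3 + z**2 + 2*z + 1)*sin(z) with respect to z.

-z**3*cos(z) + 3*z**2*sin(z) - z**2*cos(z) + 2*z*sin(z) + 4*z*cos(z) - 4*sin(z) + cos(z) + C

Use integration by parts with u = z**3 + z**2 + 2*z + 1, dv = sin(z) dz, so v = -cos(z).
Apply parts 3 times (tabular method): alternate signs, differentiate u down to 0, integrate dv up.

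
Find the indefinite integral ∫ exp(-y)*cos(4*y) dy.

4*exp(-y)*sin(4*y)/17 - exp(-y)*cos(4*y)/17 + C

Let I denote the integral. Integrate by parts with u = cos(4*y), dv = exp(-y) dy, so v = -exp(-y): I = -exp(-y)*cos(4*y) − 4·∫ exp(-y)*sin(4*y) dy.
Apply parts again with u = sin(4*y), dv = exp(-y) dy: ∫ exp(-y)*sin(4*y) dy = -exp(-y)*sin(4*y) + 4·I. Substituting back brings back I: I = 4*exp(-y)*sin(4*y) - exp(-y)*cos(4*y) − 16·I.
Solving for I: (1 + 16)·I equals the remaining terms, so I = (1/17)·(4*exp(-y)*sin(4*y) - exp(-y)*cos(4*y)).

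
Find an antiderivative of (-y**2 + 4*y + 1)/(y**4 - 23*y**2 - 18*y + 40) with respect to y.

Factor the denominator: (y - 5)*(y - 1)*(y + 2)*(y + 4).
Partial-fraction decomposition: 31/(90*(y + 4)) - 11/(42*(y + 2)) - 1/(15*(y - 1)) - 1/(63*(y - 5)).
Integrate each term: A/(y−a) contributes A·log|y−a|.

-log(y - 5)/63 - log(y - 1)/15 - 11*log(y + 2)/42 + 31*log(y + 4)/90 + C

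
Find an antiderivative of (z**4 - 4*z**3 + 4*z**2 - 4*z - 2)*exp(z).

Use integration by parts with u = z**4 - 4*z**3 + 4*z**2 - 4*z - 2, dv = exp(z) dz, so v = exp(z).
Apply parts 4 times (tabular method): alternate signs, differentiate u down to 0, integrate dv up.

(z**4 - 8*z**3 + 28*z**2 - 60*z + 58)*exp(z) + C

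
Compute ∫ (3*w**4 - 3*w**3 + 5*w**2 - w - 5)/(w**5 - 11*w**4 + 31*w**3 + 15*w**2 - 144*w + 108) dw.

Factor the denominator: (w - 6)*(w - 3)**2*(w - 1)*(w + 2).
Partial-fraction decomposition: 89/(600*(w + 2)) + 1/(60*(w - 1)) - 5971/(900*(w - 3)) - 199/(30*(w - 3)**2) + 3409/(360*(w - 6)).
Integrate each term; A/(w−a) gives A·log|w−a|; A/(w−a)² gives −A/(w−a).

3409*log(w - 6)/360 - 5971*log(w - 3)/900 + log(w - 1)/60 + 89*log(w + 2)/600 + 199/(30*w - 90) + C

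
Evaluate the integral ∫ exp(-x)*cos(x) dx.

Let I denote the integral. Integrate by parts with u = cos(x), dv = exp(-x) dx, so v = -exp(-x): I = -exp(-x)*cos(x) − ∫ exp(-x)*sin(x) dx.
Apply parts again with u = sin(x), dv = exp(-x) dx: ∫ exp(-x)*sin(x) dx = -exp(-x)*sin(x) + I. Substituting back brings back I: I = exp(-x)*sin(x) - exp(-x)*cos(x) − I.
Solving for I: (1 + 1)·I equals the remaining terms, so I = (1/2)·(exp(-x)*sin(x) - exp(-x)*cos(x)).

exp(-x)*sin(x)/2 - exp(-x)*cos(x)/2 + C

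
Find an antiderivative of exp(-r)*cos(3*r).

Let I denote the integral. Integrate by parts with u = cos(3*r), dv = exp(-r) dr, so v = -exp(-r): I = -exp(-r)*cos(3*r) − 3·∫ exp(-r)*sin(3*r) dr.
Apply parts again with u = sin(3*r), dv = exp(-r) dr: ∫ exp(-r)*sin(3*r) dr = -exp(-r)*sin(3*r) + 3·I. Substituting back brings back I: I = 3*exp(-r)*sin(3*r) - exp(-r)*cos(3*r) − 9·I.
Solving for I: (1 + 9)·I equals the remaining terms, so I = (1/10)·(3*exp(-r)*sin(3*r) - exp(-r)*cos(3*r)).

3*exp(-r)*sin(3*r)/10 - exp(-r)*cos(3*r)/10 + C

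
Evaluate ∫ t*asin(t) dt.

Use integration by parts with u = arcsin(t), dv = t dt.
Then du = 1/sqrt(-t**2 + 1) dt.

t**2*asin(t)/2 + t*sqrt(-t**2 + 1)/4 - asin(t)/4 + C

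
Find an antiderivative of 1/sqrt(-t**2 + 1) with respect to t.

asin(t) + C

Substitute t = sin(θ), so dt = cos(θ) dθ and the radical becomes sqrt(-t**2 + 1) = cos(θ) by the Pythagorean identity.
Integrate the resulting trig expression in θ, then back-substitute θ = asin(t), sin(θ) = t, cos(θ) = sqrt(-t**2 + 1) (absorbing any constant into C).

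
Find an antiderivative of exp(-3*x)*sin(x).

Let I denote the integral. Integrate by parts with u = sin(x), dv = exp(-3*x) dx, so v = -exp(-3*x)/3: I = -exp(-3*x)*sin(x)/3 + (1/3)·∫ exp(-3*x)*cos(x) dx.
Apply parts again with u = cos(x), dv = exp(-3*x) dx: ∫ exp(-3*x)*cos(x) dx = -exp(-3*x)*cos(x)/3 − (1/3)·I. Substituting back brings back I: I = -exp(-3*x)*sin(x)/3 - exp(-3*x)*cos(x)/9 − (1/9)·I.
Solving for I: (1 + 1/9)·I equals the remaining terms, so I = (9/10)·(-exp(-3*x)*sin(x)/3 - exp(-3*x)*cos(x)/9).

-3*exp(-3*x)*sin(x)/10 - exp(-3*x)*cos(x)/10 + C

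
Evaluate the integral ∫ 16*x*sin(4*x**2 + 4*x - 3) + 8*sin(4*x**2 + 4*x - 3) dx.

Let u = 4*x**2 + 4*x - 3, so du = (8*x + 4) dx.
Rewriting, the integral becomes 2·∫ sin(u) du = 2·-cos(u).
Substituting back, u = 4*x**2 + 4*x - 3.

-2*cos(4*x**2 + 4*x - 3) + C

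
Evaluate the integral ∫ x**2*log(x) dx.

Use integration by parts with u = log(x), dv = x**2 dx.
Then du = 1/x dx and v = x**3/3.

x**3*log(x)/3 - x**3/9 + C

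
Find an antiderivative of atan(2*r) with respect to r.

r*atan(2*r) - log(4*r**2 + 1)/4 + C

Use integration by parts with u = arctan(2*r), dv = dr.
Then du = 2/(4*r**2 + 1) dr.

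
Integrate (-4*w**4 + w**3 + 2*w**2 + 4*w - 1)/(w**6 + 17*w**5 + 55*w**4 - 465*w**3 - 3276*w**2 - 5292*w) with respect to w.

log(w)/5292 - 4873*log(w - 6)/109512 - 173*log(w + 3)/648 + 5353*log(w + 6)/216 - 1621163*log(w + 7)/66248 + 4939/(182*w + 1274) + C

Factor the denominator: w*(w - 6)*(w + 3)*(w + 6)*(w + 7)**2.
Partial-fraction decomposition: -1621163/(66248*(w + 7)) - 4939/(182*(w + 7)**2) + 5353/(216*(w + 6)) - 173/(648*(w + 3)) - 4873/(109512*(w - 6)) + 1/(5292*w).
Integrate each term; A/(w−a) gives A·log|w−a|; A/(w−a)² gives −A/(w−a).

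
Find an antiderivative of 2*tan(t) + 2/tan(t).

2*log(tan(t)) + C

Let u = tan(t), so du = (tan(t)**2 + 1) dt.
Rewriting, the integral becomes 2·∫ 1/u du = 2·log(u).
Substituting back, u = tan(t).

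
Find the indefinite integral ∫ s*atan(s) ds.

s**2*atan(s)/2 - s/2 + atan(s)/2 + C

Use integration by parts with u = arctan(s), dv = s ds.
Then du = 1/(s**2 + 1) ds.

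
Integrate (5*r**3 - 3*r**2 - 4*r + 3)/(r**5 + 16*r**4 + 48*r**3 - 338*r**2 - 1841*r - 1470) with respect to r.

533*log(r - 5)/9504 + log(r + 1)/1080 - 1161*log(r + 6)/55 + 2021*log(r + 7)/96 - 1831/(72*r + 504) + C

Factor the denominator: (r - 5)*(r + 1)*(r + 6)*(r + 7)**2.
Partial-fraction decomposition: 2021/(96*(r + 7)) + 1831/(72*(r + 7)**2) - 1161/(55*(r + 6)) + 1/(1080*(r + 1)) + 533/(9504*(r - 5)).
Integrate each term; A/(r−a) gives A·log|r−a|; A/(r−a)² gives −A/(r−a).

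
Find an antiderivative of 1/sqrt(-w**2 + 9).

Substitute w = 3·sin(θ), so dw = 3·cos(θ) dθ and the radical becomes sqrt(-w**2 + 9) = 3·cos(θ) by the Pythagorean identity.
Integrate the resulting trig expression in θ, then back-substitute θ = asin(w/3), sin(θ) = w/3, cos(θ) = sqrt(-w**2 + 9)/3 (absorbing any constant into C).

asin(w/3) + C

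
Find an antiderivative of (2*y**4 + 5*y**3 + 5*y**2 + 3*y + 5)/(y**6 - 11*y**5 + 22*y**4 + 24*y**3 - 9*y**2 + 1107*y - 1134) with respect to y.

1697*log(y - 7)/870 - 155*log(y - 6)/81 + log(y - 1)/60 - 17*log(y + 3)/1620 - 169*log(y**2 + 9)/7830 - 32*atan(y/3)/435 + C

Factor the denominator: (y - 7)*(y - 6)*(y - 1)*(y + 3)*(y**2 + 9).
Partial-fraction decomposition: -(169*y + 864)/(3915*(y**2 + 9)) - 17/(1620*(y + 3)) + 1/(60*(y - 1)) - 155/(81*(y - 6)) + 1697/(870*(y - 7)).
Integrate each term; A/(y−a) gives A·log|y−a|; the (By+D)/(y²+p²) term gives a log and an atan.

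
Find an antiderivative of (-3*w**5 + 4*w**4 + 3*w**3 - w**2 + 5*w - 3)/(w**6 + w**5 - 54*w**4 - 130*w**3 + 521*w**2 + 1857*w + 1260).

Factor the denominator: (w - 7)*(w - 4)*(w + 1)*(w + 3)**2*(w + 5).
Partial-fraction decomposition: -11447/(1728*(w + 5)) + 2651/(560*(w + 3)) - 27/(8*(w + 3)**2) - 1/(128*(w + 1)) + 53/(189*(w - 4)) - 7961/(5760*(w - 7)).
Integrate each term; A/(w−a) gives A·log|w−a|; A/(w−a)² gives −A/(w−a).

-7961*log(w - 7)/5760 + 53*log(w - 4)/189 - log(w + 1)/128 + 2651*log(w + 3)/560 - 11447*log(w + 5)/1728 + 27/(8*w + 24) + C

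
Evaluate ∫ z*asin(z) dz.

Use integration by parts with u = arcsin(z), dv = z dz.
Then du = 1/sqrt(-z**2 + 1) dz.

z**2*asin(z)/2 + z*sqrt(-z**2 + 1)/4 - asin(z)/4 + C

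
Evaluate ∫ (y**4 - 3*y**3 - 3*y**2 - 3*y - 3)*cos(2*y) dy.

Use integration by parts with u = y**4 - 3*y**3 - 3*y**2 - 3*y - 3, dv = cos(2*y) dy, so v = sin(2*y)/2.
Apply parts 4 times (tabular method): alternate signs, differentiate u down to 0, integrate dv up.

y**4*sin(2*y)/2 - 3*y**3*sin(2*y)/2 + y**3*cos(2*y) - 3*y**2*sin(2*y) - 9*y**2*cos(2*y)/4 + 3*y*sin(2*y)/4 - 3*y*cos(2*y) + 3*cos(2*y)/8 + C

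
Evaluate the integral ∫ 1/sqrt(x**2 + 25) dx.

Substitute x = 5·tan(θ), so dx = 5·sec(θ)^2 dθ and the radical becomes sqrt(x**2 + 25) = 5·sec(θ) by the Pythagorean identity.
Integrate the resulting trig expression in θ, then back-substitute tan(θ) = x/5, sec(θ) = sqrt(x**2 + 25)/5 (absorbing any constant into C).

log(x + sqrt(x**2 + 25)) + C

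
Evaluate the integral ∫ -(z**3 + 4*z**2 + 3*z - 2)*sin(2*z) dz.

z**3*cos(2*z)/2 - 3*z**2*sin(2*z)/4 + 2*z**2*cos(2*z) - 2*z*sin(2*z) + 3*z*cos(2*z)/4 - 3*sin(2*z)/8 - 2*cos(2*z) + C

Use integration by parts with u = z**3 + 4*z**2 + 3*z - 2, dv = -sin(2*z) dz, so v = cos(2*z)/2.
Apply parts 3 times (tabular method): alternate signs, differentiate u down to 0, integrate dv up.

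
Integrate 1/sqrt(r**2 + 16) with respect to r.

Substitute r = 4·tan(θ), so dr = 4·sec(θ)^2 dθ and the radical becomes sqrt(r**2 + 16) = 4·sec(θ) by the Pythagorean identity.
Integrate the resulting trig expression in θ, then back-substitute tan(θ) = r/4, sec(θ) = sqrt(r**2 + 16)/4 (absorbing any constant into C).

log(r + sqrt(r**2 + 16)) + C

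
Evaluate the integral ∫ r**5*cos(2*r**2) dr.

r**4*sin(2*r**2)/4 + r**2*cos(2*r**2)/4 - sin(2*r**2)/8 + C

Let u = r², du = 2r dr; rewrite as (1/2)∫ u^2·cos(2u) du.
Now integrate by parts 2 times.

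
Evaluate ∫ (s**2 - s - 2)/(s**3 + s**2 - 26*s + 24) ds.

Factor the denominator: (s - 4)*(s - 1)*(s + 6).
Partial-fraction decomposition: 4/(7*(s + 6)) + 2/(21*(s - 1)) + 1/(3*(s - 4)).
Integrate each term: A/(s−a) contributes A·log|s−a|.

log(s - 4)/3 + 2*log(s - 1)/21 + 4*log(s + 6)/7 + C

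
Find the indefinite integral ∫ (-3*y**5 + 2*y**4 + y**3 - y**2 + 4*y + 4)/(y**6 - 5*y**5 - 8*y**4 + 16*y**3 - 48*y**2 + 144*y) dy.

log(y)/36 - 1283*log(y - 6)/540 + 3*log(y - 2)/20 - 847*log(y + 3)/1755 - 83*log(y**2 + 4)/520 - 16*atan(y/2)/65 + C

Factor the denominator: y*(y - 6)*(y - 2)*(y + 3)*(y**2 + 4).
Partial-fraction decomposition: -(83*y + 128)/(260*(y**2 + 4)) - 847/(1755*(y + 3)) + 3/(20*(y - 2)) - 1283/(540*(y - 6)) + 1/(36*y).
Integrate each term; A/(y−a) gives A·log|y−a|; the (By+D)/(y²+p²) term gives a log and an atan.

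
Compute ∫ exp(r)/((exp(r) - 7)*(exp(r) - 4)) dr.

log(exp(r) - 7)/3 - log(exp(r) - 4)/3 + C

Let u = e^r, du = e^r dr.
The integral becomes ∫ du/((u-7)(u-4)); decompose into partial fractions.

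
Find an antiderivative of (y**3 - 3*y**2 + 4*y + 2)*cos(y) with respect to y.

y**3*sin(y) - 3*y**2*sin(y) + 3*y**2*cos(y) - 2*y*sin(y) - 6*y*cos(y) + 8*sin(y) - 2*cos(y) + C

Use integration by parts with u = y**3 - 3*y**2 + 4*y + 2, dv = cos(y) dy, so v = sin(y).
Apply parts 3 times (tabular method): alternate signs, differentiate u down to 0, integrate dv up.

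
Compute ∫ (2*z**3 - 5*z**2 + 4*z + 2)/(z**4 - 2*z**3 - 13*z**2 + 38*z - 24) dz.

23*log(z - 3)/14 - log(z - 2) + 3*log(z - 1)/10 + 37*log(z + 4)/35 + C

Factor the denominator: (z - 3)*(z - 2)*(z - 1)*(z + 4).
Partial-fraction decomposition: 37/(35*(z + 4)) + 3/(10*(z - 1)) - 1/(z - 2) + 23/(14*(z - 3)).
Integrate each term: A/(z−a) contributes A·log|z−a|.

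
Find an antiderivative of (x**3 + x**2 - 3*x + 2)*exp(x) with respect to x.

Use integration by parts with u = x**3 + x**2 - 3*x + 2, dv = exp(x) dx, so v = exp(x).
Apply parts 3 times (tabular method): alternate signs, differentiate u down to 0, integrate dv up.

(x**3 - 2*x**2 + x + 1)*exp(x) + C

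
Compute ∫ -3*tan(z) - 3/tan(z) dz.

-3*log(tan(z)) + C

Let u = tan(z), so du = (tan(z)**2 + 1) dz.
Rewriting, the integral becomes -3·∫ 1/u du = -3·log(u).
Substituting back, u = tan(z).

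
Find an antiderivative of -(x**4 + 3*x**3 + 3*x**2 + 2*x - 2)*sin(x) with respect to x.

Use integration by parts with u = x**4 + 3*x**3 + 3*x**2 + 2*x - 2, dv = -sin(x) dx, so v = cos(x).
Apply parts 4 times (tabular method): alternate signs, differentiate u down to 0, integrate dv up.

x**4*cos(x) - 4*x**3*sin(x) + 3*x**3*cos(x) - 9*x**2*sin(x) - 9*x**2*cos(x) + 18*x*sin(x) - 16*x*cos(x) + 16*sin(x) + 16*cos(x) + C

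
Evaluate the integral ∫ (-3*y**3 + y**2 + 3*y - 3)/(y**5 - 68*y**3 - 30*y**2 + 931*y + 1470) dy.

-481*log(y - 7)/1260 + 169*log(y - 5)/672 + 19*log(y + 2)/315 - 39*log(y + 3)/160 + 527*log(y + 7)/1680 + C

Factor the denominator: (y - 7)*(y - 5)*(y + 2)*(y + 3)*(y + 7).
Partial-fraction decomposition: 527/(1680*(y + 7)) - 39/(160*(y + 3)) + 19/(315*(y + 2)) + 169/(672*(y - 5)) - 481/(1260*(y - 7)).
Integrate each term: A/(y−a) contributes A·log|y−a|.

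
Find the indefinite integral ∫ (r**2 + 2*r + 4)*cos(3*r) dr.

Use integration by parts with u = r**2 + 2*r + 4, dv = cos(3*r) dr, so v = sin(3*r)/3.
Apply parts 2 times (tabular method): alternate signs, differentiate u down to 0, integrate dv up.

r**2*sin(3*r)/3 + 2*r*sin(3*r)/3 + 2*r*cos(3*r)/9 + 34*sin(3*r)/27 + 2*cos(3*r)/9 + C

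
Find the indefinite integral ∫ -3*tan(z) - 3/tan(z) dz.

Let u = tan(z), so du = (tan(z)**2 + 1) dz.
Rewriting, the integral becomes -3·∫ 1/u du = -3·log(u).
Substituting back, u = tan(z).

-3*log(tan(z)) + C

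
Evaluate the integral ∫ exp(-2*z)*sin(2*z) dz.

-exp(-2*z)*sin(2*z)/4 - exp(-2*z)*cos(2*z)/4 + C

Let I denote the integral. Integrate by parts with u = sin(2*z), dv = exp(-2*z) dz, so v = -exp(-2*z)/2: I = -exp(-2*z)*sin(2*z)/2 + ∫ exp(-2*z)*cos(2*z) dz.
Apply parts again with u = cos(2*z), dv = exp(-2*z) dz: ∫ exp(-2*z)*cos(2*z) dz = -exp(-2*z)*cos(2*z)/2 − I. Substituting back brings back I: I = -exp(-2*z)*sin(2*z)/2 - exp(-2*z)*cos(2*z)/2 − I.
Solving for I: (1 + 1)·I equals the remaining terms, so I = (1/2)·(-exp(-2*z)*sin(2*z)/2 - exp(-2*z)*cos(2*z)/2).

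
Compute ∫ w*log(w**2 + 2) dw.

Let u = w**2 + 2, so du = (2*w) dw.
The integral becomes (1/2)·∫ log(u) du; integrate by parts with u′=log(u), dv′=du.

w**2*log(w**2 + 2)/2 - w**2/2 + log(w**2 + 2) + C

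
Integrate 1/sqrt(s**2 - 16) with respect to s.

Substitute s = 4·sec(θ), so ds = 4·sec(θ)*tan(θ) dθ and the radical becomes sqrt(s**2 - 16) = 4·tan(θ) by the Pythagorean identity.
Integrate the resulting trig expression in θ, then back-substitute sec(θ) = s/4, tan(θ) = sqrt(s**2 - 16)/4 (absorbing any constant into C).

log(s + sqrt(s**2 - 16)) + C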